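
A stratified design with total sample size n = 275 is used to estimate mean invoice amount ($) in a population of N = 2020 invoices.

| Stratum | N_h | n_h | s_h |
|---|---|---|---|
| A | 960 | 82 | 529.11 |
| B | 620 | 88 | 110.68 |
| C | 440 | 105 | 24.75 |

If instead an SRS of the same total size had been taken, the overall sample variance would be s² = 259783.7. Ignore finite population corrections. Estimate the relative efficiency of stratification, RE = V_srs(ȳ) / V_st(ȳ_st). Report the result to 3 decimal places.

RE ≈ 1.204

V̂(ȳ_st) = Σ W_h² s_h²/n_h, with W_h = N_h/N and N = 2020:
  stratum A: (960/2020)²·529.11²/82 = 771.113
  stratum B: (620/2020)²·110.68²/88 = 13.114
  stratum C: (440/2020)²·24.75²/105 = 0.276798
V_st = 784.503
V_srs = s²/n = 259783.7/275 = 944.668
Relative efficiency = V_srs / V_st = 944.668/784.503 = 1.2042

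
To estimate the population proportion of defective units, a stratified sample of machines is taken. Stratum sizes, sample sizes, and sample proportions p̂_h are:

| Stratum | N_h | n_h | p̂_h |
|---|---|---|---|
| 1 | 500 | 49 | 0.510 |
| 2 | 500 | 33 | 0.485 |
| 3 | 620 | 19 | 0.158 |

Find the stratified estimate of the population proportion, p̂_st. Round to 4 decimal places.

p̂_st ≈ 0.3676

N = 1620; stratum weights W_h = N_h/N.
p̂_st = Σ W_h p̂_h = (500·0.510 + 500·0.485 + 620·0.158)/1620 = 0.36757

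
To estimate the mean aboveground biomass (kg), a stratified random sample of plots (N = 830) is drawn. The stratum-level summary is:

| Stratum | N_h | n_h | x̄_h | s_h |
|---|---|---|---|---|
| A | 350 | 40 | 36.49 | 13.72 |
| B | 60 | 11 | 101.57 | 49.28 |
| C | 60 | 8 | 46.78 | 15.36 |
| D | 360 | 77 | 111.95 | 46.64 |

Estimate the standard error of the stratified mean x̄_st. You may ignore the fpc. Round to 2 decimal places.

SE(x̄_st) ≈ 2.73

V̂(x̄_st) = Σ W_h² s_h²/n_h, with W_h = N_h/N and N = 830:
  stratum A: (350/830)²·13.72²/40 = 0.836812
  stratum B: (60/830)²·49.28²/11 = 1.15371
  stratum C: (60/830)²·15.36²/8 = 0.154113
  stratum D: (360/830)²·46.64²/77 = 5.31466
V̂(x̄_st) = 7.45929
SE(x̄_st) = √7.45929 = 2.73117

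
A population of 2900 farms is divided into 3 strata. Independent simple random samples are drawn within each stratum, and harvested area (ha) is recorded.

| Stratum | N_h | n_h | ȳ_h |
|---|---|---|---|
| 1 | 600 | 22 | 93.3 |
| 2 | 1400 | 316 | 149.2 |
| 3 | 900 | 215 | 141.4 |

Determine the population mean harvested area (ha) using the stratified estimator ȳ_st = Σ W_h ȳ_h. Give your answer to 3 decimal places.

ȳ_st ≈ 135.214

N = Σ N_h = 2900. Stratum weights W_h = N_h/N.
ȳ_st = (600·93.3 + 1400·149.2 + 900·141.4) / 2900 = 135.21379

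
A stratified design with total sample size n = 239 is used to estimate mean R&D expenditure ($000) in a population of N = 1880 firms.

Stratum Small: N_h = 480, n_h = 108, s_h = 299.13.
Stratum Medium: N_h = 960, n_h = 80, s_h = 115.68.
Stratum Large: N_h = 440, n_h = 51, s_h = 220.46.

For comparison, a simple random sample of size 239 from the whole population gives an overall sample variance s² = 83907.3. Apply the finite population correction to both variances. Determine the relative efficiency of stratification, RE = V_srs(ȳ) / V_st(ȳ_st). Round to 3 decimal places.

RE ≈ 2.394

V̂(ȳ_st) = Σ W_h² (1 − n_h/N_h) s_h²/n_h, with W_h = N_h/N and N = 1880:
  stratum Small: (480/1880)²·(1 − 108/480)·299.13²/108 = 41.8567
  stratum Medium: (960/1880)²·(1 − 80/960)·115.68²/80 = 39.982
  stratum Large: (440/1880)²·(1 − 51/440)·220.46²/51 = 46.1505
V_st = 127.989
V_srs = (1 − 239/1880)·83907.3/239 = 306.445
Relative efficiency = V_srs / V_st = 306.445/127.989 = 2.3943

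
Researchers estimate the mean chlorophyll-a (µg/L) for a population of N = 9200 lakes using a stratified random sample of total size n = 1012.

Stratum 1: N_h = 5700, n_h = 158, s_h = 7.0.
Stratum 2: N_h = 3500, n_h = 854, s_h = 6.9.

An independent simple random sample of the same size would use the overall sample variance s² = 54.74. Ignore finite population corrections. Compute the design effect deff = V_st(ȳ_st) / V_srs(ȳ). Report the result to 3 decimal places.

V̂(ȳ_st) = Σ W_h² s_h²/n_h, with W_h = N_h/N and N = 9200:
  stratum 1: (5700/9200)²·7.0²/158 = 0.119046
  stratum 2: (3500/9200)²·6.9²/854 = 0.00806865
V_st = 0.127114
V_srs = s²/n = 54.74/1012 = 0.0540909
deff = V_st / V_srs = 0.127114/0.0540909 = 2.3500

deff ≈ 2.350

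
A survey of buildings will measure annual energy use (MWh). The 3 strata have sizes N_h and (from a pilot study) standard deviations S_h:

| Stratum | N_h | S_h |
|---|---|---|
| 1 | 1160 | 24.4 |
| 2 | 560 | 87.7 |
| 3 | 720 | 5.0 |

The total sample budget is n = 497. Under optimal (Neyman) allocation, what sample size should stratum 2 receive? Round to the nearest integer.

301

Neyman allocation: n_h = n · N_h S_h / Σ N_i S_i, with n = 497.
  stratum 1: N_h·S_h = 1160·24.4 = 28304.00
  stratum 2: N_h·S_h = 560·87.7 = 49112.00
  stratum 3: N_h·S_h = 720·5.0 = 3600.00
Σ N_h S_h = 81016.00
n for stratum 2 = 497·49112.00/81016.00 = 301.282 → 301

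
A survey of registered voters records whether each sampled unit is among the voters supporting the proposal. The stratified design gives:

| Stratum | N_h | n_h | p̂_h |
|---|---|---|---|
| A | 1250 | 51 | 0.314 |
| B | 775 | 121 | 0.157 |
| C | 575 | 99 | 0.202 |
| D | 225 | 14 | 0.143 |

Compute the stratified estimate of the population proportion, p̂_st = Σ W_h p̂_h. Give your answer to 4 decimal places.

p̂_st ≈ 0.2345

N = 2825; stratum weights W_h = N_h/N.
p̂_st = Σ W_h p̂_h = (1250·0.314 + 775·0.157 + 575·0.202 + 225·0.143)/2825 = 0.23451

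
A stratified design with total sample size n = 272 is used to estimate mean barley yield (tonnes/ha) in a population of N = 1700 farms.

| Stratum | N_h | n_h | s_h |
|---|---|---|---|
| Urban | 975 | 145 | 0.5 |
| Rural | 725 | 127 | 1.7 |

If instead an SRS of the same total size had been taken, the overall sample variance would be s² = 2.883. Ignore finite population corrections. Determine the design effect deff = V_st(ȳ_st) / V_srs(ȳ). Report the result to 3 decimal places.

V̂(ȳ_st) = Σ W_h² s_h²/n_h, with W_h = N_h/N and N = 1700:
  stratum Urban: (975/1700)²·0.5²/145 = 0.000567131
  stratum Rural: (725/1700)²·1.7²/127 = 0.00413878
V_st = 0.00470591
V_srs = s²/n = 2.883/272 = 0.0105993
deff = V_st / V_srs = 0.00470591/0.0105993 = 0.4440

deff ≈ 0.444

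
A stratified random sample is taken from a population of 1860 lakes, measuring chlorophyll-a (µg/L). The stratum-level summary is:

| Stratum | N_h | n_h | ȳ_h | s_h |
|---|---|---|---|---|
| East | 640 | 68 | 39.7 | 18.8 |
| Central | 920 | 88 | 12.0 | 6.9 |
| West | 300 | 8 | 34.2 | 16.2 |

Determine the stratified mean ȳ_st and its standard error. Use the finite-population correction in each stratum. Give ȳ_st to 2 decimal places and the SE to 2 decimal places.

ȳ_st = Σ W_h ȳ_h = (640·39.7 + 920·12.0 + 300·34.2)/1860 = 25.11183
V̂(ȳ_st) = Σ W_h² (1 − n_h/N_h) s_h²/n_h, with W_h = N_h/N and N = 1860:
  stratum East: (640/1860)²·(1 − 68/640)·18.8²/68 = 0.549993
  stratum Central: (920/1860)²·(1 − 88/920)·6.9²/88 = 0.119702
  stratum West: (300/1860)²·(1 − 8/300)·16.2²/8 = 0.83065
V̂(ȳ_st) = 1.50034
SE(ȳ_st) = √1.50034 = 1.22489

ȳ_st ≈ 25.11, SE ≈ 1.22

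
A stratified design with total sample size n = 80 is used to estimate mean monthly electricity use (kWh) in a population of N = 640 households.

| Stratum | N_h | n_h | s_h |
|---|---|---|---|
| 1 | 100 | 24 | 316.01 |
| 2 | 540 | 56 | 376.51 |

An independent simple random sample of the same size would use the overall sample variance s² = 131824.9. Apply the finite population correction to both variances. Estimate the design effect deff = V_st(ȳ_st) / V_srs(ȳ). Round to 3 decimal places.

V̂(ȳ_st) = Σ W_h² (1 − n_h/N_h) s_h²/n_h, with W_h = N_h/N and N = 640:
  stratum 1: (100/640)²·(1 − 24/100)·316.01²/24 = 77.2048
  stratum 2: (540/640)²·(1 − 56/540)·376.51²/56 = 1615.27
V_st = 1692.47
V_srs = (1 − 80/640)·131824.9/80 = 1441.83
deff = V_st / V_srs = 1692.47/1441.83 = 1.1738

deff ≈ 1.174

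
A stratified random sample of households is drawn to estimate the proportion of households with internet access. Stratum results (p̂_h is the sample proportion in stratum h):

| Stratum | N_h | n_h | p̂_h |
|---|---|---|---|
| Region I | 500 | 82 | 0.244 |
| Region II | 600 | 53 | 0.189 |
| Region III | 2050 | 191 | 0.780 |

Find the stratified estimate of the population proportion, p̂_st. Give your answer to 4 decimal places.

p̂_st ≈ 0.5823

N = 3150; stratum weights W_h = N_h/N.
p̂_st = Σ W_h p̂_h = (500·0.244 + 600·0.189 + 2050·0.780)/3150 = 0.58235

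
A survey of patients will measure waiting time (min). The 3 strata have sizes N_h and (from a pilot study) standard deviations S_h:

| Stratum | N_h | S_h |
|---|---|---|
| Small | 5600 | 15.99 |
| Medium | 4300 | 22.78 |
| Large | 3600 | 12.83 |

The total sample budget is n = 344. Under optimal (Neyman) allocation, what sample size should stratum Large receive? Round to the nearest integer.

Neyman allocation: n_h = n · N_h S_h / Σ N_i S_i, with n = 344.
  stratum Small: N_h·S_h = 5600·15.99 = 89544.00
  stratum Medium: N_h·S_h = 4300·22.78 = 97954.00
  stratum Large: N_h·S_h = 3600·12.83 = 46188.00
Σ N_h S_h = 233686.00
n for stratum Large = 344·46188.00/233686.00 = 67.992 → 68

68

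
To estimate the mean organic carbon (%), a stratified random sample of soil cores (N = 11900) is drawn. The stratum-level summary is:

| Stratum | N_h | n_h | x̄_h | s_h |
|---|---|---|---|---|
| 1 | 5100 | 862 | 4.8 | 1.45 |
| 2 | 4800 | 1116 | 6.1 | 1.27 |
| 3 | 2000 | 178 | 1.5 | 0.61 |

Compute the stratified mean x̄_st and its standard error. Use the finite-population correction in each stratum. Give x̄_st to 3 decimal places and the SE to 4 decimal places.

x̄_st ≈ 4.770, SE ≈ 0.0246

x̄_st = Σ W_h x̄_h = (5100·4.8 + 4800·6.1 + 2000·1.5)/11900 = 4.76975
V̂(x̄_st) = Σ W_h² (1 − n_h/N_h) s_h²/n_h, with W_h = N_h/N and N = 11900:
  stratum 1: (5100/11900)²·(1 − 862/5100)·1.45²/862 = 0.000372277
  stratum 2: (4800/11900)²·(1 − 1116/4800)·1.27²/1116 = 0.000180472
  stratum 3: (2000/11900)²·(1 − 178/2000)·0.61²/178 = 5.37928e-05
V̂(x̄_st) = 0.000606542
SE(x̄_st) = √0.000606542 = 0.0246281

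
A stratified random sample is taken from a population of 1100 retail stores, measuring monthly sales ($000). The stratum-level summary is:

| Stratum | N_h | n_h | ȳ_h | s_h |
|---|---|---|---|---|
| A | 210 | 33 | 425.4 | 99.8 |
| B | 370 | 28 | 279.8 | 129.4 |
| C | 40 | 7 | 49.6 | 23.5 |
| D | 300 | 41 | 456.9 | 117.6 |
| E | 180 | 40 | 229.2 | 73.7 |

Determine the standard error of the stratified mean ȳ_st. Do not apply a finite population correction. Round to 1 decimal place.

V̂(ȳ_st) = Σ W_h² s_h²/n_h, with W_h = N_h/N and N = 1100:
  stratum A: (210/1100)²·99.8²/33 = 11.0002
  stratum B: (370/1100)²·129.4²/28 = 67.6595
  stratum C: (40/1100)²·23.5²/7 = 0.104321
  stratum D: (300/1100)²·117.6²/41 = 25.0893
  stratum E: (180/1100)²·73.7²/40 = 3.63609
V̂(ȳ_st) = 107.489
SE(ȳ_st) = √107.489 = 10.3677

SE(ȳ_st) ≈ 10.4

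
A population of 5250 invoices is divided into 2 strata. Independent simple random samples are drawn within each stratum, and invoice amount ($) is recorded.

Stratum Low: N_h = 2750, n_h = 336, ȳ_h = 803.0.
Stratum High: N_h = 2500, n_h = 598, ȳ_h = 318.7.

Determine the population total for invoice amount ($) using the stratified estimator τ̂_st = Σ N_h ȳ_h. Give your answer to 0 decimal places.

τ̂_st ≈ 3005000

τ̂_st = Σ N_h ȳ_h = 2750·803.0 + 2500·318.7 = 3005000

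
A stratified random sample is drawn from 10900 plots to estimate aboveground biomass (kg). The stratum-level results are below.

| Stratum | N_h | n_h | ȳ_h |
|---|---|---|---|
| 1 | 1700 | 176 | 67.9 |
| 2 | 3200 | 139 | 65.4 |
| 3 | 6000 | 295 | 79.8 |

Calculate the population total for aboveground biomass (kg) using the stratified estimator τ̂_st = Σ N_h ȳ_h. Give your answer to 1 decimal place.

τ̂_st ≈ 803510.0

τ̂_st = Σ N_h ȳ_h = 1700·67.9 + 3200·65.4 + 6000·79.8 = 803510.0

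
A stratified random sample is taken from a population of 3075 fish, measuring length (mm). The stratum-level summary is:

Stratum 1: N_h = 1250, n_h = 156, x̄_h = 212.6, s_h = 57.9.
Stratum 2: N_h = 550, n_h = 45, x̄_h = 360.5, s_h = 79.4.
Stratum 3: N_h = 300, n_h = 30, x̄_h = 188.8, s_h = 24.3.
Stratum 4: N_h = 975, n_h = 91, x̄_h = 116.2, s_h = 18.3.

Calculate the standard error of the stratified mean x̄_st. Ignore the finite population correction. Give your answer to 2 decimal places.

SE(x̄_st) ≈ 2.93

V̂(x̄_st) = Σ W_h² s_h²/n_h, with W_h = N_h/N and N = 3075:
  stratum 1: (1250/3075)²·57.9²/156 = 3.5511
  stratum 2: (550/3075)²·79.4²/45 = 4.48192
  stratum 3: (300/3075)²·24.3²/30 = 0.187346
  stratum 4: (975/3075)²·18.3²/91 = 0.369981
V̂(x̄_st) = 8.59034
SE(x̄_st) = √8.59034 = 2.93093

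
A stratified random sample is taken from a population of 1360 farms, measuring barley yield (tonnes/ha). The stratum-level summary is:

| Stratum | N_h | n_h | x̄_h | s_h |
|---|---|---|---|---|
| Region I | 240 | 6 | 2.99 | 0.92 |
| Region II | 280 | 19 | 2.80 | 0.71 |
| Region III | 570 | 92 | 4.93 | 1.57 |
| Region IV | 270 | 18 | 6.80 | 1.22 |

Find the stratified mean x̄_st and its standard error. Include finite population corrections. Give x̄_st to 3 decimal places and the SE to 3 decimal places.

x̄_st = Σ W_h x̄_h = (240·2.99 + 280·2.80 + 570·4.93 + 270·6.80)/1360 = 4.52037
V̂(x̄_st) = Σ W_h² (1 − n_h/N_h) s_h²/n_h, with W_h = N_h/N and N = 1360:
  stratum Region I: (240/1360)²·(1 − 6/240)·0.92²/6 = 0.00428325
  stratum Region II: (280/1360)²·(1 − 19/280)·0.71²/19 = 0.0010483
  stratum Region III: (570/1360)²·(1 − 92/570)·1.57²/92 = 0.00394672
  stratum Region IV: (270/1360)²·(1 − 18/270)·1.22²/18 = 0.00304182
V̂(x̄_st) = 0.0123201
SE(x̄_st) = √0.0123201 = 0.110996

x̄_st ≈ 4.520, SE ≈ 0.111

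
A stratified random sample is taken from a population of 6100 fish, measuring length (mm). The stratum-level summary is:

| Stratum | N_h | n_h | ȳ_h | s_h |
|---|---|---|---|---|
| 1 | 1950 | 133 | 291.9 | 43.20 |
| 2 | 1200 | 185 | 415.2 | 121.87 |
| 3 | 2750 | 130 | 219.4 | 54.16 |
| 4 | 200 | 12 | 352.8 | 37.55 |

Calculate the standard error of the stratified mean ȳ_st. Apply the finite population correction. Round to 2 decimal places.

V̂(ȳ_st) = Σ W_h² (1 − n_h/N_h) s_h²/n_h, with W_h = N_h/N and N = 6100:
  stratum 1: (1950/6100)²·(1 − 133/1950)·43.20²/133 = 1.33612
  stratum 2: (1200/6100)²·(1 − 185/1200)·121.87²/185 = 2.6279
  stratum 3: (2750/6100)²·(1 − 130/2750)·54.16²/130 = 4.36906
  stratum 4: (200/6100)²·(1 − 12/200)·37.55²/12 = 0.118732
V̂(ȳ_st) = 8.45182
SE(ȳ_st) = √8.45182 = 2.9072

SE(ȳ_st) ≈ 2.91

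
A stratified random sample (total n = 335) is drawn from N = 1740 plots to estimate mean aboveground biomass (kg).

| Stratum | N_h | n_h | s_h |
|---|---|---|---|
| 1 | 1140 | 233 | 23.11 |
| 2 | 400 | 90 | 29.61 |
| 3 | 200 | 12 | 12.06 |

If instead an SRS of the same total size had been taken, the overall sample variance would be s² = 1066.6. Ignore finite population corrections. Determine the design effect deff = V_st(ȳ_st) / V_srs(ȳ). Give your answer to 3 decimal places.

deff ≈ 0.521

V̂(ȳ_st) = Σ W_h² s_h²/n_h, with W_h = N_h/N and N = 1740:
  stratum 1: (1140/1740)²·23.11²/233 = 0.98391
  stratum 2: (400/1740)²·29.61²/90 = 0.51482
  stratum 3: (200/1740)²·12.06²/12 = 0.160131
V_st = 1.65886
V_srs = s²/n = 1066.6/335 = 3.18388
deff = V_st / V_srs = 1.65886/3.18388 = 0.5210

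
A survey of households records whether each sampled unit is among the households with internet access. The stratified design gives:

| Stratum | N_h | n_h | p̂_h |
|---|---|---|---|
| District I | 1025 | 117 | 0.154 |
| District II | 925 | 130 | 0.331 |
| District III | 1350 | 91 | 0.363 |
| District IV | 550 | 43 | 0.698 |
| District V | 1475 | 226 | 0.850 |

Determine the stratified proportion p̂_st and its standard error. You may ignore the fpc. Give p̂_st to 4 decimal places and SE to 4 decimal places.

N = 5325; stratum weights W_h = N_h/N.
p̂_st = Σ W_h p̂_h = (1025·0.154 + 925·0.331 + 1350·0.363 + 550·0.698 + 1475·0.850)/5325 = 0.48671
V̂(p̂_st) = Σ W_h² p̂_h(1−p̂_h)/(n_h−1):
  stratum District I: (1025/5325)²·0.154·0.846/116 = 4.16142e-05
  stratum District II: (925/5325)²·0.331·0.669/129 = 5.17975e-05
  stratum District III: (1350/5325)²·0.363·0.637/90 = 0.000165132
  stratum District IV: (550/5325)²·0.698·0.302/42 = 5.35426e-05
  stratum District V: (1475/5325)²·0.850·0.150/225 = 4.34783e-05
V̂(p̂_st) = 0.000355565; SE = √V̂ = 0.0188564

p̂_st ≈ 0.4867, SE ≈ 0.0189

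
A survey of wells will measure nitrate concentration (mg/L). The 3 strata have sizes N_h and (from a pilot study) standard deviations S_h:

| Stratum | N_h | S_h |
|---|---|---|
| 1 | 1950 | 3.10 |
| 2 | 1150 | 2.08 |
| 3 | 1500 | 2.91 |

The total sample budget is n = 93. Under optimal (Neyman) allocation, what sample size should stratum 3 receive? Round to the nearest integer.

32

Neyman allocation: n_h = n · N_h S_h / Σ N_i S_i, with n = 93.
  stratum 1: N_h·S_h = 1950·3.10 = 6045.00
  stratum 2: N_h·S_h = 1150·2.08 = 2392.00
  stratum 3: N_h·S_h = 1500·2.91 = 4365.00
Σ N_h S_h = 12802.00
n for stratum 3 = 93·4365.00/12802.00 = 31.709 → 32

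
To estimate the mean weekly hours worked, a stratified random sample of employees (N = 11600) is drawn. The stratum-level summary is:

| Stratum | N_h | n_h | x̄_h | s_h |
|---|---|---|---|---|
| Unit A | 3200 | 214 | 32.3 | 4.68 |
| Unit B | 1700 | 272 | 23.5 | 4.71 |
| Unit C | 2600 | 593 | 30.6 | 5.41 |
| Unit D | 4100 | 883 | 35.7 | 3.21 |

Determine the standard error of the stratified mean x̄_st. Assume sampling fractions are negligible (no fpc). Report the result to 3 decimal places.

V̂(x̄_st) = Σ W_h² s_h²/n_h, with W_h = N_h/N and N = 11600:
  stratum Unit A: (3200/11600)²·4.68²/214 = 0.00778865
  stratum Unit B: (1700/11600)²·4.71²/272 = 0.00175168
  stratum Unit C: (2600/11600)²·5.41²/593 = 0.00247954
  stratum Unit D: (4100/11600)²·3.21²/883 = 0.00145781
V̂(x̄_st) = 0.0134777
SE(x̄_st) = √0.0134777 = 0.116093

SE(x̄_st) ≈ 0.116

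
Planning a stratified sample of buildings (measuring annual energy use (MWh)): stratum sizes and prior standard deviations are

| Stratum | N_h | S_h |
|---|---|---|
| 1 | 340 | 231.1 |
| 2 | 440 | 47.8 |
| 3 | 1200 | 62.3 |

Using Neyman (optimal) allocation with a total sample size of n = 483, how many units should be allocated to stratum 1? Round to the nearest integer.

Neyman allocation: n_h = n · N_h S_h / Σ N_i S_i, with n = 483.
  stratum 1: N_h·S_h = 340·231.1 = 78574.00
  stratum 2: N_h·S_h = 440·47.8 = 21032.00
  stratum 3: N_h·S_h = 1200·62.3 = 74760.00
Σ N_h S_h = 174366.00
n for stratum 1 = 483·78574.00/174366.00 = 217.653 → 218

218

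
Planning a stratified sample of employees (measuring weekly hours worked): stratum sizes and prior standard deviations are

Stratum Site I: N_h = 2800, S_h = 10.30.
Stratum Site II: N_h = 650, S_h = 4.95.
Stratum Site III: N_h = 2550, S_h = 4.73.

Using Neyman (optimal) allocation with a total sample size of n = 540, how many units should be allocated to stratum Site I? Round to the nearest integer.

353

Neyman allocation: n_h = n · N_h S_h / Σ N_i S_i, with n = 540.
  stratum Site I: N_h·S_h = 2800·10.30 = 28840.00
  stratum Site II: N_h·S_h = 650·4.95 = 3217.50
  stratum Site III: N_h·S_h = 2550·4.73 = 12061.50
Σ N_h S_h = 44119.00
n for stratum Site I = 540·28840.00/44119.00 = 352.991 → 353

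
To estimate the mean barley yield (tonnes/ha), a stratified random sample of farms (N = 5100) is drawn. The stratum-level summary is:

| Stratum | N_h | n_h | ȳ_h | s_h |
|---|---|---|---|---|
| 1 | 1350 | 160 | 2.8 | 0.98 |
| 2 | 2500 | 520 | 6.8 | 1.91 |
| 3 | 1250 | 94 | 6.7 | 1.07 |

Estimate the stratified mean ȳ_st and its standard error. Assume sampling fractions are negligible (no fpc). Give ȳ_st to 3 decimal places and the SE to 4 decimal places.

ȳ_st ≈ 5.717, SE ≈ 0.0533

ȳ_st = Σ W_h ȳ_h = (1350·2.8 + 2500·6.8 + 1250·6.7)/5100 = 5.71667
V̂(ȳ_st) = Σ W_h² s_h²/n_h, with W_h = N_h/N and N = 5100:
  stratum 1: (1350/5100)²·0.98²/160 = 0.00042059
  stratum 2: (2500/5100)²·1.91²/520 = 0.00168579
  stratum 3: (1250/5100)²·1.07²/94 = 0.000731677
V̂(ȳ_st) = 0.00283806
SE(ȳ_st) = √0.00283806 = 0.0532734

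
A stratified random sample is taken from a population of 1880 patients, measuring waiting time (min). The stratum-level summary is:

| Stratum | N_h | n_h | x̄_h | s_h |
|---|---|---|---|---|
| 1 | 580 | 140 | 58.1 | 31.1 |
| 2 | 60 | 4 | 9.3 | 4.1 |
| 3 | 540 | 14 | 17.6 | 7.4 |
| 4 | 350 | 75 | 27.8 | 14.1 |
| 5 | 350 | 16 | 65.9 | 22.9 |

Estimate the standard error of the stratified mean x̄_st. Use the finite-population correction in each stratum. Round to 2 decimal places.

V̂(x̄_st) = Σ W_h² (1 − n_h/N_h) s_h²/n_h, with W_h = N_h/N and N = 1880:
  stratum 1: (580/1880)²·(1 − 140/580)·31.1²/140 = 0.498836
  stratum 2: (60/1880)²·(1 − 4/60)·4.1²/4 = 0.00399513
  stratum 3: (540/1880)²·(1 − 14/540)·7.4²/14 = 0.31434
  stratum 4: (350/1880)²·(1 − 75/350)·14.1²/75 = 0.0721875
  stratum 5: (350/1880)²·(1 − 16/350)·22.9²/16 = 1.08405
V̂(x̄_st) = 1.97341
SE(x̄_st) = √1.97341 = 1.40478

SE(x̄_st) ≈ 1.40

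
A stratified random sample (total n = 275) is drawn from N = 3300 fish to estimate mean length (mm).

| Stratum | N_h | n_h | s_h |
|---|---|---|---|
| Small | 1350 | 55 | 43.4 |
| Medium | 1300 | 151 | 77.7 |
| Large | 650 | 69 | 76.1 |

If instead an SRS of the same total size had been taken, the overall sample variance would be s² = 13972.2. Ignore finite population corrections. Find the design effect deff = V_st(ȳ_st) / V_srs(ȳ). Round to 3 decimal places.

deff ≈ 0.299

V̂(ȳ_st) = Σ W_h² s_h²/n_h, with W_h = N_h/N and N = 3300:
  stratum Small: (1350/3300)²·43.4²/55 = 5.73134
  stratum Medium: (1300/3300)²·77.7²/151 = 6.20474
  stratum Large: (650/3300)²·76.1²/69 = 3.25626
V_st = 15.1923
V_srs = s²/n = 13972.2/275 = 50.808
deff = V_st / V_srs = 15.1923/50.808 = 0.2990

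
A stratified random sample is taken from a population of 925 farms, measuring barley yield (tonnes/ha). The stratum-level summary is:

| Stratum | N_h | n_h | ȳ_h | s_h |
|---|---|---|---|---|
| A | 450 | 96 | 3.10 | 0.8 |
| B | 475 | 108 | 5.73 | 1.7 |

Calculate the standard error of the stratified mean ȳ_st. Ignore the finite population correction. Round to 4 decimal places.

V̂(ȳ_st) = Σ W_h² s_h²/n_h, with W_h = N_h/N and N = 925:
  stratum A: (450/925)²·0.8²/96 = 0.00157779
  stratum B: (475/925)²·1.7²/108 = 0.00705631
V̂(ȳ_st) = 0.00863411
SE(ȳ_st) = √0.00863411 = 0.0929199

SE(ȳ_st) ≈ 0.0929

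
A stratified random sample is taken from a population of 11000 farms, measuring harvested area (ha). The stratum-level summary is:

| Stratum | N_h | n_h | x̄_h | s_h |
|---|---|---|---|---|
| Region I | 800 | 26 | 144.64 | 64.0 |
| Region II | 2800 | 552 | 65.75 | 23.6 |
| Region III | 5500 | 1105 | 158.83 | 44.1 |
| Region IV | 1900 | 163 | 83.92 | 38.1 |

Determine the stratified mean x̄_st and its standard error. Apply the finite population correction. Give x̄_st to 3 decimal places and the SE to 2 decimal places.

x̄_st = Σ W_h x̄_h = (800·144.64 + 2800·65.75 + 5500·158.83 + 1900·83.92)/11000 = 121.16591
V̂(x̄_st) = Σ W_h² (1 − n_h/N_h) s_h²/n_h, with W_h = N_h/N and N = 11000:
  stratum Region I: (800/11000)²·(1 − 26/800)·64.0²/26 = 0.80618
  stratum Region II: (2800/11000)²·(1 − 552/2800)·23.6²/552 = 0.0524873
  stratum Region III: (5500/11000)²·(1 − 1105/5500)·44.1²/1105 = 0.351602
  stratum Region IV: (1900/11000)²·(1 − 163/1900)·38.1²/163 = 0.242902
V̂(x̄_st) = 1.45317
SE(x̄_st) = √1.45317 = 1.20548

x̄_st ≈ 121.166, SE ≈ 1.21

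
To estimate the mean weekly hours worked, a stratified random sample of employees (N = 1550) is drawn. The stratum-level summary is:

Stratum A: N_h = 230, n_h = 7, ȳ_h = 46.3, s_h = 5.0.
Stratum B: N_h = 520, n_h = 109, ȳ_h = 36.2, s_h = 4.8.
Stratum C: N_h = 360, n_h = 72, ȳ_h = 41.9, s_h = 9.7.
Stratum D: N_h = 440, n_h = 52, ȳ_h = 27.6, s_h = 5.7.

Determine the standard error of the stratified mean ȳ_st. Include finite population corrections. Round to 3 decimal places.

SE(ȳ_st) ≈ 0.443

V̂(ȳ_st) = Σ W_h² (1 − n_h/N_h) s_h²/n_h, with W_h = N_h/N and N = 1550:
  stratum A: (230/1550)²·(1 − 7/230)·5.0²/7 = 0.076245
  stratum B: (520/1550)²·(1 − 109/520)·4.8²/109 = 0.0188035
  stratum C: (360/1550)²·(1 − 72/360)·9.7²/72 = 0.0563953
  stratum D: (440/1550)²·(1 − 52/440)·5.7²/52 = 0.0443984
V̂(ȳ_st) = 0.195842
SE(ȳ_st) = √0.195842 = 0.442541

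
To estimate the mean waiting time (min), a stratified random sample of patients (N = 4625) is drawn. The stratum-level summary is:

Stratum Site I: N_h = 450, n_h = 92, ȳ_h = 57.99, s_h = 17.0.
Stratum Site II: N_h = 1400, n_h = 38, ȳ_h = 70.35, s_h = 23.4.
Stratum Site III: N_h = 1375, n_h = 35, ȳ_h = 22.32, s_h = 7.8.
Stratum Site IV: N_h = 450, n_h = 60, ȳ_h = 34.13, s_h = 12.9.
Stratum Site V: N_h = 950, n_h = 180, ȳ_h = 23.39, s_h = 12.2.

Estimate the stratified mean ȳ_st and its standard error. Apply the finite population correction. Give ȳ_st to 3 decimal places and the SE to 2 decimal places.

ȳ_st = Σ W_h ȳ_h = (450·57.99 + 1400·70.35 + 1375·22.32 + 450·34.13 + 950·23.39)/4625 = 41.69827
V̂(ȳ_st) = Σ W_h² (1 − n_h/N_h) s_h²/n_h, with W_h = N_h/N and N = 4625:
  stratum Site I: (450/4625)²·(1 − 92/450)·17.0²/92 = 0.0236582
  stratum Site II: (1400/4625)²·(1 − 38/1400)·23.4²/38 = 1.28449
  stratum Site III: (1375/4625)²·(1 − 35/1375)·7.8²/35 = 0.149729
  stratum Site IV: (450/4625)²·(1 − 60/450)·12.9²/60 = 0.0227553
  stratum Site V: (950/4625)²·(1 − 180/950)·12.2²/180 = 0.0282773
V̂(ȳ_st) = 1.50891
SE(ȳ_st) = √1.50891 = 1.22838

ȳ_st ≈ 41.698, SE ≈ 1.23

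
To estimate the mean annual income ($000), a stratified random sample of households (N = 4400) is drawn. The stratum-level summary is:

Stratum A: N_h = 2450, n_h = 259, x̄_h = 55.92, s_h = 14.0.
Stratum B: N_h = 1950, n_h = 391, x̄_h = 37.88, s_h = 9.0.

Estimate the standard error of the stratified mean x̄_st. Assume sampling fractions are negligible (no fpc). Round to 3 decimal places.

SE(x̄_st) ≈ 0.525

V̂(x̄_st) = Σ W_h² s_h²/n_h, with W_h = N_h/N and N = 4400:
  stratum A: (2450/4400)²·14.0²/259 = 0.23463
  stratum B: (1950/4400)²·9.0²/391 = 0.0406885
V̂(x̄_st) = 0.275318
SE(x̄_st) = √0.275318 = 0.524708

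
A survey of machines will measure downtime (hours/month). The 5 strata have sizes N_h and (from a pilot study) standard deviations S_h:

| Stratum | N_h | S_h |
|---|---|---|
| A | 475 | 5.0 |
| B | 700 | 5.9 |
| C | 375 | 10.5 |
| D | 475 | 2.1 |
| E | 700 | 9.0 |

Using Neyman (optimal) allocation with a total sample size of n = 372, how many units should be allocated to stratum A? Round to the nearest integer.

Neyman allocation: n_h = n · N_h S_h / Σ N_i S_i, with n = 372.
  stratum A: N_h·S_h = 475·5.0 = 2375.00
  stratum B: N_h·S_h = 700·5.9 = 4130.00
  stratum C: N_h·S_h = 375·10.5 = 3937.50
  stratum D: N_h·S_h = 475·2.1 = 997.50
  stratum E: N_h·S_h = 700·9.0 = 6300.00
Σ N_h S_h = 17740.00
n for stratum A = 372·2375.00/17740.00 = 49.803 → 50

50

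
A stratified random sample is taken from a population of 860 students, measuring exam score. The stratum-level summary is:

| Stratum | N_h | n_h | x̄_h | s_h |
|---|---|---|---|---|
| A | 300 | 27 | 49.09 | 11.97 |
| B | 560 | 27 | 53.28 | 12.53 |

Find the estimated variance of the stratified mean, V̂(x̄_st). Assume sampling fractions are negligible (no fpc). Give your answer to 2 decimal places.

V̂(x̄_st) ≈ 3.11

V̂(x̄_st) = Σ W_h² s_h²/n_h, with W_h = N_h/N and N = 860:
  stratum A: (300/860)²·11.97²/27 = 0.645759
  stratum B: (560/860)²·12.53²/27 = 2.46557
V̂(x̄_st) = 3.11133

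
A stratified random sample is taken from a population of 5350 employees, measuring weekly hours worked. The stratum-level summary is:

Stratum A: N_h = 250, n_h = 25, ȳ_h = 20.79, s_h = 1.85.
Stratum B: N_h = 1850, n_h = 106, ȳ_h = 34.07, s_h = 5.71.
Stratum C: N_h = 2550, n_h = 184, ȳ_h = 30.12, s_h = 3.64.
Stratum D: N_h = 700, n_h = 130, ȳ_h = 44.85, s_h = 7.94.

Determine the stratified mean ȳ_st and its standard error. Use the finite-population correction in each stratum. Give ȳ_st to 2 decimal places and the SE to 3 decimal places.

ȳ_st = Σ W_h ȳ_h = (250·20.79 + 1850·34.07 + 2550·30.12 + 700·44.85)/5350 = 32.97720
V̂(ȳ_st) = Σ W_h² (1 − n_h/N_h) s_h²/n_h, with W_h = N_h/N and N = 5350:
  stratum A: (250/5350)²·(1 − 25/250)·1.85²/25 = 0.000269041
  stratum B: (1850/5350)²·(1 − 106/1850)·5.71²/106 = 0.0346718
  stratum C: (2550/5350)²·(1 − 184/2550)·3.64²/184 = 0.0151786
  stratum D: (700/5350)²·(1 − 130/700)·7.94²/130 = 0.00676025
V̂(ȳ_st) = 0.0568798
SE(ȳ_st) = √0.0568798 = 0.238495

ȳ_st ≈ 32.98, SE ≈ 0.238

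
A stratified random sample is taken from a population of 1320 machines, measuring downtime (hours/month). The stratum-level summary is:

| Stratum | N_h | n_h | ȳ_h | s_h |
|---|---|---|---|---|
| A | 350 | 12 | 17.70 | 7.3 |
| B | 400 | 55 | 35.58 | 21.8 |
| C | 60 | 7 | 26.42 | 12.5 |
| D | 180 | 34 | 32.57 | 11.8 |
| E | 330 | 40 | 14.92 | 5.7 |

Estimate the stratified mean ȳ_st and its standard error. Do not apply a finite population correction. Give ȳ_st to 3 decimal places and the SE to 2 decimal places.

ȳ_st ≈ 24.847, SE ≈ 1.13

ȳ_st = Σ W_h ȳ_h = (350·17.70 + 400·35.58 + 60·26.42 + 180·32.57 + 330·14.92)/1320 = 24.84727
V̂(ȳ_st) = Σ W_h² s_h²/n_h, with W_h = N_h/N and N = 1320:
  stratum A: (350/1320)²·7.3²/12 = 0.312214
  stratum B: (400/1320)²·21.8²/55 = 0.793455
  stratum C: (60/1320)²·12.5²/7 = 0.0461187
  stratum D: (180/1320)²·11.8²/34 = 0.0761522
  stratum E: (330/1320)²·5.7²/40 = 0.0507656
V̂(ȳ_st) = 1.27871
SE(ȳ_st) = √1.27871 = 1.1308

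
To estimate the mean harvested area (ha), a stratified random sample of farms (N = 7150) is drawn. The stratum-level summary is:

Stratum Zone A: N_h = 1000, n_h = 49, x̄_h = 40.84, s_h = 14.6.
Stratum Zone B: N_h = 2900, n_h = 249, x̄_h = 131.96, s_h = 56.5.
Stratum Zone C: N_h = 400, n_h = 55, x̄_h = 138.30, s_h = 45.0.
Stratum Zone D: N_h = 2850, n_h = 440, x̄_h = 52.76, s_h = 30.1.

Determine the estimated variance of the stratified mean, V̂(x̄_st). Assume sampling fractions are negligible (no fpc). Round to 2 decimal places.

V̂(x̄_st) ≈ 2.64

V̂(x̄_st) = Σ W_h² s_h²/n_h, with W_h = N_h/N and N = 7150:
  stratum Zone A: (1000/7150)²·14.6²/49 = 0.0850937
  stratum Zone B: (2900/7150)²·56.5²/249 = 2.10902
  stratum Zone C: (400/7150)²·45.0²/55 = 0.115231
  stratum Zone D: (2850/7150)²·30.1²/440 = 0.327158
V̂(x̄_st) = 2.63651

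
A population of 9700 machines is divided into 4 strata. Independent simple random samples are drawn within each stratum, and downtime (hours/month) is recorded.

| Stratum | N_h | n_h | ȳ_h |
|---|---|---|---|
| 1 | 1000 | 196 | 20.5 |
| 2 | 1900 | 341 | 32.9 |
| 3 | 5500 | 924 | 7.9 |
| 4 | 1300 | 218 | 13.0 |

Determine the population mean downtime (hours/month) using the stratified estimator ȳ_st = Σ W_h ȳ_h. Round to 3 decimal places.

ȳ_st ≈ 14.779

N = Σ N_h = 9700. Stratum weights W_h = N_h/N.
ȳ_st = (1000·20.5 + 1900·32.9 + 5500·7.9 + 1300·13.0) / 9700 = 14.77938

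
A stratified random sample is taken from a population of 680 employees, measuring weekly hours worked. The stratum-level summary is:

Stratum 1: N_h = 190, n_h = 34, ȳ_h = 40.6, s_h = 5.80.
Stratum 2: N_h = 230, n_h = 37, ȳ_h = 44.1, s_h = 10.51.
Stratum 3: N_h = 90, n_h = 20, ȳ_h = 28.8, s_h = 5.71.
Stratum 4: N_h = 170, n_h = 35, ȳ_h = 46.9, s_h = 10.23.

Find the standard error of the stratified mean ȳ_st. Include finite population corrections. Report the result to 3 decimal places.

V̂(ȳ_st) = Σ W_h² (1 − n_h/N_h) s_h²/n_h, with W_h = N_h/N and N = 680:
  stratum 1: (190/680)²·(1 − 34/190)·5.80²/34 = 0.0634216
  stratum 2: (230/680)²·(1 − 37/230)·10.51²/37 = 0.286597
  stratum 3: (90/680)²·(1 − 20/90)·5.71²/20 = 0.0222108
  stratum 4: (170/680)²·(1 − 35/170)·10.23²/35 = 0.148405
V̂(ȳ_st) = 0.520634
SE(ȳ_st) = √0.520634 = 0.72155

SE(ȳ_st) ≈ 0.722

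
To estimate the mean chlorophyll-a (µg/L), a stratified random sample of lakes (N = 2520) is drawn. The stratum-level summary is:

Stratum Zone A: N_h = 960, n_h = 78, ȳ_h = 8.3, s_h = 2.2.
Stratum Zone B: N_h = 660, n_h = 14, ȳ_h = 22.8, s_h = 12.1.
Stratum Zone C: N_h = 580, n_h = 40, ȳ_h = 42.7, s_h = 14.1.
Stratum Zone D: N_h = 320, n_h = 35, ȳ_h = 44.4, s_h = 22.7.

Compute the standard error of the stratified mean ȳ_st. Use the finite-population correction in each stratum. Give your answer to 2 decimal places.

V̂(ȳ_st) = Σ W_h² (1 − n_h/N_h) s_h²/n_h, with W_h = N_h/N and N = 2520:
  stratum Zone A: (960/2520)²·(1 − 78/960)·2.2²/78 = 0.0082735
  stratum Zone B: (660/2520)²·(1 − 14/660)·12.1²/14 = 0.702131
  stratum Zone C: (580/2520)²·(1 − 40/580)·14.1²/40 = 0.245131
  stratum Zone D: (320/2520)²·(1 − 35/320)·22.7²/35 = 0.211435
V̂(ȳ_st) = 1.16697
SE(ȳ_st) = √1.16697 = 1.08026

SE(ȳ_st) ≈ 1.08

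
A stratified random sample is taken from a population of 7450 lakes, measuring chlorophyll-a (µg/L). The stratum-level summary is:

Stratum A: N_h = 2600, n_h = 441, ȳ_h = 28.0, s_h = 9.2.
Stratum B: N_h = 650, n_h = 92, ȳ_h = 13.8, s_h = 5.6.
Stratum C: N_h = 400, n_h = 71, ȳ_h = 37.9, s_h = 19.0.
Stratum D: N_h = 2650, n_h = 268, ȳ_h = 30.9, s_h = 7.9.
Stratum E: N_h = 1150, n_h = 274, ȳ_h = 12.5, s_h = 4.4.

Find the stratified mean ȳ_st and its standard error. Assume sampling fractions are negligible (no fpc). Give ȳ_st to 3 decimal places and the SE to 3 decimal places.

ȳ_st = Σ W_h ȳ_h = (2600·28.0 + 650·13.8 + 400·37.9 + 2650·30.9 + 1150·12.5)/7450 = 25.93154
V̂(ȳ_st) = Σ W_h² s_h²/n_h, with W_h = N_h/N and N = 7450:
  stratum A: (2600/7450)²·9.2²/441 = 0.0233761
  stratum B: (650/7450)²·5.6²/92 = 0.00259479
  stratum C: (400/7450)²·19.0²/71 = 0.0146574
  stratum D: (2650/7450)²·7.9²/268 = 0.0294645
  stratum E: (1150/7450)²·4.4²/274 = 0.0016836
V̂(ȳ_st) = 0.0717763
SE(ȳ_st) = √0.0717763 = 0.267911

ȳ_st ≈ 25.932, SE ≈ 0.268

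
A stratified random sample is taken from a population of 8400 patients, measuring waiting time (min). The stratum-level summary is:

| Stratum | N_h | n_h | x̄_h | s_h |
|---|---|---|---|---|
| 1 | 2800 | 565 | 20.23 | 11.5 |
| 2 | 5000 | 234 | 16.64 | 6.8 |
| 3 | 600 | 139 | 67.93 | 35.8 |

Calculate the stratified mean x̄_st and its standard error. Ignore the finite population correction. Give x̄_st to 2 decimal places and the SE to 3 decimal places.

x̄_st ≈ 21.50, SE ≈ 0.378

x̄_st = Σ W_h x̄_h = (2800·20.23 + 5000·16.64 + 600·67.93)/8400 = 21.50024
V̂(x̄_st) = Σ W_h² s_h²/n_h, with W_h = N_h/N and N = 8400:
  stratum 1: (2800/8400)²·11.5²/565 = 0.0260079
  stratum 2: (5000/8400)²·6.8²/234 = 0.0700138
  stratum 3: (600/8400)²·35.8²/139 = 0.047043
V̂(x̄_st) = 0.143065
SE(x̄_st) = √0.143065 = 0.378239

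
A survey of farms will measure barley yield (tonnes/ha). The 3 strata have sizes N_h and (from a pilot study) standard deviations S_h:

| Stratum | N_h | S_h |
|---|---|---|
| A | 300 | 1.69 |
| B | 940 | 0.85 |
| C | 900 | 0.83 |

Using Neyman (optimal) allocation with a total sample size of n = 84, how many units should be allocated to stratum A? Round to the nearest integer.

21

Neyman allocation: n_h = n · N_h S_h / Σ N_i S_i, with n = 84.
  stratum A: N_h·S_h = 300·1.69 = 507.00
  stratum B: N_h·S_h = 940·0.85 = 799.00
  stratum C: N_h·S_h = 900·0.83 = 747.00
Σ N_h S_h = 2053.00
n for stratum A = 84·507.00/2053.00 = 20.744 → 21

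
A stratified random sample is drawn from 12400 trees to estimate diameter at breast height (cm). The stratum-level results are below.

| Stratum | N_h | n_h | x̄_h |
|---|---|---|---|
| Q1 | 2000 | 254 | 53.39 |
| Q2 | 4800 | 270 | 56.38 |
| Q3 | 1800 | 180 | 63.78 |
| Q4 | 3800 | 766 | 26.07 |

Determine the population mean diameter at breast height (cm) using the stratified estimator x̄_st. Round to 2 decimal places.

x̄_st ≈ 47.68

N = Σ N_h = 12400. Stratum weights W_h = N_h/N.
x̄_st = (2000·53.39 + 4800·56.38 + 1800·63.78 + 3800·26.07) / 12400 = 47.6834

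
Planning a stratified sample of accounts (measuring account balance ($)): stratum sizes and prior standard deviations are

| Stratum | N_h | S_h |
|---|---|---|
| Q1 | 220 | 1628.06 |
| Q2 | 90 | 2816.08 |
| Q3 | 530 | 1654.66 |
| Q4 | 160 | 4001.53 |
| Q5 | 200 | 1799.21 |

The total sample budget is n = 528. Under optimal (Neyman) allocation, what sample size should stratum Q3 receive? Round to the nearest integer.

Neyman allocation: n_h = n · N_h S_h / Σ N_i S_i, with n = 528.
  stratum Q1: N_h·S_h = 220·1628.06 = 358173.20
  stratum Q2: N_h·S_h = 90·2816.08 = 253447.20
  stratum Q3: N_h·S_h = 530·1654.66 = 876969.80
  stratum Q4: N_h·S_h = 160·4001.53 = 640244.80
  stratum Q5: N_h·S_h = 200·1799.21 = 359842.00
Σ N_h S_h = 2488677.00
n for stratum Q3 = 528·876969.80/2488677.00 = 186.059 → 186

186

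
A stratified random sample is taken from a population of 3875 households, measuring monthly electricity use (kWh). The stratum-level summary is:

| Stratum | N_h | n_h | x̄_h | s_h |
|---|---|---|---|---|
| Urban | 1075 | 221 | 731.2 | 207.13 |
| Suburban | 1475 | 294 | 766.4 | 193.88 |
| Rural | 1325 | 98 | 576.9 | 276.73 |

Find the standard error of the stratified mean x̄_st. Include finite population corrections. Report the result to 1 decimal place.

SE(x̄_st) ≈ 10.6

V̂(x̄_st) = Σ W_h² (1 − n_h/N_h) s_h²/n_h, with W_h = N_h/N and N = 3875:
  stratum Urban: (1075/3875)²·(1 − 221/1075)·207.13²/221 = 11.8691
  stratum Suburban: (1475/3875)²·(1 − 294/1475)·193.88²/294 = 14.8326
  stratum Rural: (1325/3875)²·(1 − 98/1325)·276.73²/98 = 84.6064
V̂(x̄_st) = 111.308
SE(x̄_st) = √111.308 = 10.5503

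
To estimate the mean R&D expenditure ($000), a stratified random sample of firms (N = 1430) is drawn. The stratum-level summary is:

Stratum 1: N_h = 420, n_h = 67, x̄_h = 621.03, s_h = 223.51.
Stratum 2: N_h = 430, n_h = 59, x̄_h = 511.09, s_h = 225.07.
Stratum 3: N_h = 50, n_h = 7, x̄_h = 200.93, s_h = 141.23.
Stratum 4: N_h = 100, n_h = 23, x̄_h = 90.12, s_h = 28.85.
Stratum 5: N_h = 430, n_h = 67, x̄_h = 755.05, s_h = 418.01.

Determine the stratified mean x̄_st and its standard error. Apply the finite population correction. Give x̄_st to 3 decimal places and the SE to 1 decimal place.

x̄_st ≈ 576.455, SE ≈ 18.0

x̄_st = Σ W_h x̄_h = (420·621.03 + 430·511.09 + 50·200.93 + 100·90.12 + 430·755.05)/1430 = 576.45545
V̂(x̄_st) = Σ W_h² (1 − n_h/N_h) s_h²/n_h, with W_h = N_h/N and N = 1430:
  stratum 1: (420/1430)²·(1 − 67/420)·223.51²/67 = 54.0594
  stratum 2: (430/1430)²·(1 − 59/430)·225.07²/59 = 66.9813
  stratum 3: (50/1430)²·(1 − 7/50)·141.23²/7 = 2.99587
  stratum 4: (100/1430)²·(1 − 23/100)·28.85²/23 = 0.136264
  stratum 5: (430/1430)²·(1 − 67/430)·418.01²/67 = 199.068
V̂(x̄_st) = 323.241
SE(x̄_st) = √323.241 = 17.9789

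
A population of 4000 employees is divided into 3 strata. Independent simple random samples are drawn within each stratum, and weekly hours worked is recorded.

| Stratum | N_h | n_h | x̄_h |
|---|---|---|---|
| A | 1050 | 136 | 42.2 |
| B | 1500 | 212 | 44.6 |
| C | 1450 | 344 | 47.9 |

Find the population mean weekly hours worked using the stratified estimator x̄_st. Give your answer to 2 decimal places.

N = Σ N_h = 4000. Stratum weights W_h = N_h/N.
x̄_st = (1050·42.2 + 1500·44.6 + 1450·47.9) / 4000 = 45.1662

x̄_st ≈ 45.17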